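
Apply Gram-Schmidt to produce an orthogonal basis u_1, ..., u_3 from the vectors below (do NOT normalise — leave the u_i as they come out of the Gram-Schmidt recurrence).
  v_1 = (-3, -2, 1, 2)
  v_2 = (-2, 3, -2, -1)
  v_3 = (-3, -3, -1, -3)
Orthogonal basis:
  u_1 = (-3, -2, 1, 2)
  u_2 = (-8/3, 23/9, -16/9, -5/9)
  u_3 = (-83/77, -206/77, -81/77, -290/77)

Apply the Gram-Schmidt recurrence
  u_1 = v_1
  u_i = v_i − Σ_{j<i} ((v_i · u_j) / (u_j · u_j)) · u_j.

Step by step this gives:
  u_1 = (-3, -2, 1, 2)
  u_2 = (-8/3, 23/9, -16/9, -5/9)
  u_3 = (-83/77, -206/77, -81/77, -290/77)

Orthogonality check:
  u_2 · u_1 = 0 (should be 0)
  u_3 · u_1 = 0 (should be 0)
  u_3 · u_2 = 0 (should be 0)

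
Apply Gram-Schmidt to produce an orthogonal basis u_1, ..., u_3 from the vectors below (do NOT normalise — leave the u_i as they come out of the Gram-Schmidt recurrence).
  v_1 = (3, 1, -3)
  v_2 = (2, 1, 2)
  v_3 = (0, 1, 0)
Orthogonal basis:
  u_1 = (3, 1, -3)
  u_2 = (35/19, 18/19, 41/19)
  u_3 = (-6/17, 72/85, -6/85)

Apply the Gram-Schmidt recurrence
  u_1 = v_1
  u_i = v_i − Σ_{j<i} ((v_i · u_j) / (u_j · u_j)) · u_j.

Step by step this gives:
  u_1 = (3, 1, -3)
  u_2 = (35/19, 18/19, 41/19)
  u_3 = (-6/17, 72/85, -6/85)

Orthogonality check:
  u_2 · u_1 = 0 (should be 0)
  u_3 · u_1 = 0 (should be 0)
  u_3 · u_2 = 0 (should be 0)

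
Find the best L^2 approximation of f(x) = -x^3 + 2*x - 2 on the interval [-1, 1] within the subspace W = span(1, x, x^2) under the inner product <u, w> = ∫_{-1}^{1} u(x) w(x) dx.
g(x) = 7*x/5 - 2

The best approximation g ∈ W is the orthogonal projection of f onto W. Writing g = a_0 + a_1 x + a_2 x^2, the coefficients solve the normal equations G · a = b where
  G_{ij} = <φ_i, φ_j> and b_i = <f, φ_i>, with φ_0 = 1, φ_1 = x, φ_2 = x^2.
G =
  [2, 0, 2/3]
  [0, 2/3, 0]
  [2/3, 0, 2/5],
b = (-4, 14/15, -4/3).
Solving gives a_0 = -2, a_1 = 7/5, a_2 = 0, so
  g(x) = 7*x/5 - 2.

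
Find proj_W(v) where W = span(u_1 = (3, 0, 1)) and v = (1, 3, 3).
proj_W(v) = (9/5, 0, 3/5)

Set up U = [u_1 | ... | u_1] ∈ R^(3×1). The projector onto W = col(U) is P = U (U^T U)^(-1) U^T.
Compute U^T U =
  [10],
and U^T v = (6).
Solve U^T U · c = U^T v for the coefficients: c = (3/5). The projection is proj_W(v) = U c.
Check: (v - proj_W(v)) · u_1 = 0  (should be 0).
Result: proj_W(v) = (9/5, 0, 3/5).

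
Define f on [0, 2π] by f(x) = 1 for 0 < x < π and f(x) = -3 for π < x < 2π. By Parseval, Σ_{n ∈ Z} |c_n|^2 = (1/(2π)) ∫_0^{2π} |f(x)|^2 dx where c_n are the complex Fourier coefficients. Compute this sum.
Σ |c_n|^2 = 5

Parseval equates the L^2 energy of f (normalised by 1/(2π)) with the ℓ^2 sum of its Fourier coefficients: (1/(2π)) ∫_0^{2π} |f|^2 = Σ |c_n|^2.
Compute the left side: (1/(2π)) [∫_0^π 1^2 dx + ∫_π^{2π} (-3)^2 dx] = (1/(2π)) · (1π + 9π) = (1 + 9)/2 = 5.
So Σ_{n ∈ Z} |c_n|^2 = 5.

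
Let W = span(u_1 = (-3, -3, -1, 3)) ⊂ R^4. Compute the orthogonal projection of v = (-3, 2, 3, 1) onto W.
proj_W(v) = (-9/28, -9/28, -3/28, 9/28)

Set up U = [u_1 | ... | u_1] ∈ R^(4×1). The projector onto W = col(U) is P = U (U^T U)^(-1) U^T.
Compute U^T U =
  [28],
and U^T v = (3).
Solve U^T U · c = U^T v for the coefficients: c = (3/28). The projection is proj_W(v) = U c.
Check: (v - proj_W(v)) · u_1 = 0  (should be 0).
Result: proj_W(v) = (-9/28, -9/28, -3/28, 9/28).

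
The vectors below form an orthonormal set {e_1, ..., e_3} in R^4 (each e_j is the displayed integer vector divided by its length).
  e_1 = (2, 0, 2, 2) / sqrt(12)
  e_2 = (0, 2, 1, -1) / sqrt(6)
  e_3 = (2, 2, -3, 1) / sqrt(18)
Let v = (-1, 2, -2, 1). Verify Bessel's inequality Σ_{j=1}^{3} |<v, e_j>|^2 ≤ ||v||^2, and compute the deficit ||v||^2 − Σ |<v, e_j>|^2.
Σ |<v, e_j>|^2 = 6; ||v||^2 = 10; deficit = 4

Write each e_j = u_j / sqrt(<u_j, u_j>) where u_j is the displayed integer vector. Then <v, e_j> = <v, u_j> / sqrt(<u_j, u_j>), so |<v, e_j>|^2 = <v, u_j>^2 / <u_j, u_j>.
Coefficients: <v, e_1> = -4/sqrt(12), <v, e_2> = 1/sqrt(6), <v, e_3> = 9/sqrt(18).
Square and sum: Σ |<v, e_j>|^2 = 6.
Compute ||v||^2 = v·v = 10.
Deficit = 10 − 6 = 4 ≥ 0, confirming Bessel's inequality. (The deficit equals ||v − Σ <v,e_j> e_j||^2, the squared distance from v to span{e_j}.)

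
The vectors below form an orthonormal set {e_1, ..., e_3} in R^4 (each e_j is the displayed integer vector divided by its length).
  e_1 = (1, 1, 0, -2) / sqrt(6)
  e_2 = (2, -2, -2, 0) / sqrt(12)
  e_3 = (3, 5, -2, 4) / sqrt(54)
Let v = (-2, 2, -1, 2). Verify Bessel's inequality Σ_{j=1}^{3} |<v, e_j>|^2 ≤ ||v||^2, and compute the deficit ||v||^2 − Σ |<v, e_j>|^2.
Σ |<v, e_j>|^2 = 251/27; ||v||^2 = 13; deficit = 100/27

Write each e_j = u_j / sqrt(<u_j, u_j>) where u_j is the displayed integer vector. Then <v, e_j> = <v, u_j> / sqrt(<u_j, u_j>), so |<v, e_j>|^2 = <v, u_j>^2 / <u_j, u_j>.
Coefficients: <v, e_1> = -4/sqrt(6), <v, e_2> = -6/sqrt(12), <v, e_3> = 14/sqrt(54).
Square and sum: Σ |<v, e_j>|^2 = 251/27.
Compute ||v||^2 = v·v = 13.
Deficit = 13 − 251/27 = 100/27 ≥ 0, confirming Bessel's inequality. (The deficit equals ||v − Σ <v,e_j> e_j||^2, the squared distance from v to span{e_j}.)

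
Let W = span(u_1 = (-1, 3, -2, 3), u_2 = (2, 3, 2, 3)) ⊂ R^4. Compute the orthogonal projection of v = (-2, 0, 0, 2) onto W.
proj_W(v) = (-142/227, 201/227, -234/227, 201/227)

Set up U = [u_1 | ... | u_2] ∈ R^(4×2). The projector onto W = col(U) is P = U (U^T U)^(-1) U^T.
Compute U^T U =
  [23, 12]
  [12, 26],
and U^T v = (8, 2).
Solve U^T U · c = U^T v for the coefficients: c = (92/227, -25/227). The projection is proj_W(v) = U c.
Check: (v - proj_W(v)) · u_1 = 0  (should be 0).
Check: (v - proj_W(v)) · u_2 = 0  (should be 0).
Result: proj_W(v) = (-142/227, 201/227, -234/227, 201/227).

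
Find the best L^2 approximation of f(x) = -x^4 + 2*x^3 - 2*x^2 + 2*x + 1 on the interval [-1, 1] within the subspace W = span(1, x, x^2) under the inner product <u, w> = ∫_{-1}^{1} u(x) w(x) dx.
g(x) = -20*x^2/7 + 16*x/5 + 38/35

The best approximation g ∈ W is the orthogonal projection of f onto W. Writing g = a_0 + a_1 x + a_2 x^2, the coefficients solve the normal equations G · a = b where
  G_{ij} = <φ_i, φ_j> and b_i = <f, φ_i>, with φ_0 = 1, φ_1 = x, φ_2 = x^2.
G =
  [2, 0, 2/3]
  [0, 2/3, 0]
  [2/3, 0, 2/5],
b = (4/15, 32/15, -44/105).
Solving gives a_0 = 38/35, a_1 = 16/5, a_2 = -20/7, so
  g(x) = -20*x^2/7 + 16*x/5 + 38/35.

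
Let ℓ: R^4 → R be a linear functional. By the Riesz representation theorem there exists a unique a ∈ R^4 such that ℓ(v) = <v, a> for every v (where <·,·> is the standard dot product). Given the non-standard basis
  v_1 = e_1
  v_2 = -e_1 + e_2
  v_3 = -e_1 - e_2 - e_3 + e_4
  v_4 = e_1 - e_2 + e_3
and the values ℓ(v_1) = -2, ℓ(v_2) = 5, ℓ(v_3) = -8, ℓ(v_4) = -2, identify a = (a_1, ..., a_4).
a = (-2, 3, 3, -4)

Write a = (a_1, ..., a_4) in the standard basis. For each basis vector v_i, ℓ(v_i) = <v_i, a> is a linear equation in the a_j's. Collect the n equations into a matrix system V a = ℓ, where row i of V is v_i (expressed in the standard basis). Since V is invertible (lower-triangular with 1s on the diagonal, up to permutation), solve by back-substitution:
  V =
[[1, 0, 0, 0],
 [-1, 1, 0, 0],
 [-1, -1, -1, 1],
 [1, -1, 1, 0]]
  V a = (-2, 5, -8, -2)
Solving gives a = (-2, 3, 3, -4).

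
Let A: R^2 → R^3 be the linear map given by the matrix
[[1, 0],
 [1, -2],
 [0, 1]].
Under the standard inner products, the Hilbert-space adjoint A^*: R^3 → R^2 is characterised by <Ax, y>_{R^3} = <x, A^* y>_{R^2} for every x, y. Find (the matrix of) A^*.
A^* = A^T =
[[1, 1, 0],
 [0, -2, 1]]

For real matrices with standard dot products, the defining identity <Ax, y> = <x, A^* y> gives (Ax)^T y = x^T (A^*) y, i.e. x^T A^T y = x^T (A^*) y. Since this holds for all x, y, we must have A^* = A^T. Therefore
A^* =
[[1, 1, 0],
 [0, -2, 1]].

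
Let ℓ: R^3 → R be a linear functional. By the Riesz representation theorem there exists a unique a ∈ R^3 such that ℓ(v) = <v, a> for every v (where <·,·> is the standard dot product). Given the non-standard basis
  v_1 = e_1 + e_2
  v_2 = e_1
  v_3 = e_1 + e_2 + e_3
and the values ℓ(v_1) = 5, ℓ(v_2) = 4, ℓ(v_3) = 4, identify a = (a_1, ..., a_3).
a = (4, 1, -1)

Write a = (a_1, ..., a_3) in the standard basis. For each basis vector v_i, ℓ(v_i) = <v_i, a> is a linear equation in the a_j's. Collect the n equations into a matrix system V a = ℓ, where row i of V is v_i (expressed in the standard basis). Since V is invertible (lower-triangular with 1s on the diagonal, up to permutation), solve by back-substitution:
  V =
[[1, 1, 0],
 [1, 0, 0],
 [1, 1, 1]]
  V a = (5, 4, 4)
Solving gives a = (4, 1, -1).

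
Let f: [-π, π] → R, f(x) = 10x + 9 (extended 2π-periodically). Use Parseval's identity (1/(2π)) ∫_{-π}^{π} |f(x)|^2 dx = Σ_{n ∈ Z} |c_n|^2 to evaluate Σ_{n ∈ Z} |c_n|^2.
Σ |c_n|^2 = 100π^2/3 + 81

Expand and integrate term by term over [-π, π]:
  ∫ (10x)^2 dx = 100·(2π^3/3); ∫ 2·10·(9)·x dx = 0 (odd integrand); ∫ 9^2 dx = 81·2π.
So (1/(2π)) ∫_{-π}^{π} (10x + 9)^2 dx = 100π^2/3 + 81 = 100π^2/3 + 81.
Parseval ⇒ Σ |c_n|^2 = 100π^2/3 + 81.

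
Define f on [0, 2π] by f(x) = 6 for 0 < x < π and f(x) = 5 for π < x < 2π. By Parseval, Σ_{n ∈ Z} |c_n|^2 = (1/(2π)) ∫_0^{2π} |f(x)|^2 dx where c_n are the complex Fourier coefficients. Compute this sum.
Σ |c_n|^2 = 61/2

Parseval equates the L^2 energy of f (normalised by 1/(2π)) with the ℓ^2 sum of its Fourier coefficients: (1/(2π)) ∫_0^{2π} |f|^2 = Σ |c_n|^2.
Compute the left side: (1/(2π)) [∫_0^π 6^2 dx + ∫_π^{2π} 5^2 dx] = (1/(2π)) · (36π + 25π) = (36 + 25)/2 = 61/2.
So Σ_{n ∈ Z} |c_n|^2 = 61/2.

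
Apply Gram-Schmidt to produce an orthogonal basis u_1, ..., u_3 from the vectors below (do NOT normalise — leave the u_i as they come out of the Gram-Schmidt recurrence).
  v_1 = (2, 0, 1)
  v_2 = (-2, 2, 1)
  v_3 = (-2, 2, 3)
Orthogonal basis:
  u_1 = (2, 0, 1)
  u_2 = (-4/5, 2, 8/5)
  u_3 = (-4/9, -8/9, 8/9)

Apply the Gram-Schmidt recurrence
  u_1 = v_1
  u_i = v_i − Σ_{j<i} ((v_i · u_j) / (u_j · u_j)) · u_j.

Step by step this gives:
  u_1 = (2, 0, 1)
  u_2 = (-4/5, 2, 8/5)
  u_3 = (-4/9, -8/9, 8/9)

Orthogonality check:
  u_2 · u_1 = 0 (should be 0)
  u_3 · u_1 = 0 (should be 0)
  u_3 · u_2 = 0 (should be 0)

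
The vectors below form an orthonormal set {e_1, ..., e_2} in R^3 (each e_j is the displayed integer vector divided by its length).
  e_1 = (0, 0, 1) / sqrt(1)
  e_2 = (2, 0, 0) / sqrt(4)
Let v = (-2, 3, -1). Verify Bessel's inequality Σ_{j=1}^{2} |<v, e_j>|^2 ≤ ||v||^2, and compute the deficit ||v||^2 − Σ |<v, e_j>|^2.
Σ |<v, e_j>|^2 = 5; ||v||^2 = 14; deficit = 9

Write each e_j = u_j / sqrt(<u_j, u_j>) where u_j is the displayed integer vector. Then <v, e_j> = <v, u_j> / sqrt(<u_j, u_j>), so |<v, e_j>|^2 = <v, u_j>^2 / <u_j, u_j>.
Coefficients: <v, e_1> = -1/sqrt(1), <v, e_2> = -4/sqrt(4).
Square and sum: Σ |<v, e_j>|^2 = 5.
Compute ||v||^2 = v·v = 14.
Deficit = 14 − 5 = 9 ≥ 0, confirming Bessel's inequality. (The deficit equals ||v − Σ <v,e_j> e_j||^2, the squared distance from v to span{e_j}.)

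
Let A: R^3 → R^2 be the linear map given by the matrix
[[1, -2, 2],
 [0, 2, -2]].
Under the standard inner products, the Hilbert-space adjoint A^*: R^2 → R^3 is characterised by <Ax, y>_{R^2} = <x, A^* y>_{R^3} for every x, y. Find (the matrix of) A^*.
A^* = A^T =
[[1, 0],
 [-2, 2],
 [2, -2]]

For real matrices with standard dot products, the defining identity <Ax, y> = <x, A^* y> gives (Ax)^T y = x^T (A^*) y, i.e. x^T A^T y = x^T (A^*) y. Since this holds for all x, y, we must have A^* = A^T. Therefore
A^* =
[[1, 0],
 [-2, 2],
 [2, -2]].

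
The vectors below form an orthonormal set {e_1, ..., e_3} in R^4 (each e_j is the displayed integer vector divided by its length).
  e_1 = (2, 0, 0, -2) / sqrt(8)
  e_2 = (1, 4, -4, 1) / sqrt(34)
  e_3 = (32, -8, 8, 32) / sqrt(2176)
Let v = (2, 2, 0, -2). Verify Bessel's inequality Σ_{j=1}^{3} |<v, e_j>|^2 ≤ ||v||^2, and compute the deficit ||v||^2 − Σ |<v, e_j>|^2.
Σ |<v, e_j>|^2 = 10; ||v||^2 = 12; deficit = 2

Write each e_j = u_j / sqrt(<u_j, u_j>) where u_j is the displayed integer vector. Then <v, e_j> = <v, u_j> / sqrt(<u_j, u_j>), so |<v, e_j>|^2 = <v, u_j>^2 / <u_j, u_j>.
Coefficients: <v, e_1> = 8/sqrt(8), <v, e_2> = 8/sqrt(34), <v, e_3> = -16/sqrt(2176).
Square and sum: Σ |<v, e_j>|^2 = 10.
Compute ||v||^2 = v·v = 12.
Deficit = 12 − 10 = 2 ≥ 0, confirming Bessel's inequality. (The deficit equals ||v − Σ <v,e_j> e_j||^2, the squared distance from v to span{e_j}.)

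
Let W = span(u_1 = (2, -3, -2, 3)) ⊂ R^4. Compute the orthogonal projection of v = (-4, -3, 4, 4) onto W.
proj_W(v) = (5/13, -15/26, -5/13, 15/26)

Set up U = [u_1 | ... | u_1] ∈ R^(4×1). The projector onto W = col(U) is P = U (U^T U)^(-1) U^T.
Compute U^T U =
  [26],
and U^T v = (5).
Solve U^T U · c = U^T v for the coefficients: c = (5/26). The projection is proj_W(v) = U c.
Check: (v - proj_W(v)) · u_1 = 0  (should be 0).
Result: proj_W(v) = (5/13, -15/26, -5/13, 15/26).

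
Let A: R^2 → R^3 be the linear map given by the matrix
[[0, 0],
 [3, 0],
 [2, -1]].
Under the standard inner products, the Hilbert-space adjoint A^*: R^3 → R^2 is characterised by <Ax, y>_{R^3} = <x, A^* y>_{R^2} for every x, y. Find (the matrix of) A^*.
A^* = A^T =
[[0, 3, 2],
 [0, 0, -1]]

For real matrices with standard dot products, the defining identity <Ax, y> = <x, A^* y> gives (Ax)^T y = x^T (A^*) y, i.e. x^T A^T y = x^T (A^*) y. Since this holds for all x, y, we must have A^* = A^T. Therefore
A^* =
[[0, 3, 2],
 [0, 0, -1]].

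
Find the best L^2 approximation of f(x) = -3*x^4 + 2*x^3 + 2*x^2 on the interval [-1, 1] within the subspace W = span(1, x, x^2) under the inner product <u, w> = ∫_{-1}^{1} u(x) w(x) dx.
g(x) = -4*x^2/7 + 6*x/5 + 9/35

The best approximation g ∈ W is the orthogonal projection of f onto W. Writing g = a_0 + a_1 x + a_2 x^2, the coefficients solve the normal equations G · a = b where
  G_{ij} = <φ_i, φ_j> and b_i = <f, φ_i>, with φ_0 = 1, φ_1 = x, φ_2 = x^2.
G =
  [2, 0, 2/3]
  [0, 2/3, 0]
  [2/3, 0, 2/5],
b = (2/15, 4/5, -2/35).
Solving gives a_0 = 9/35, a_1 = 6/5, a_2 = -4/7, so
  g(x) = -4*x^2/7 + 6*x/5 + 9/35.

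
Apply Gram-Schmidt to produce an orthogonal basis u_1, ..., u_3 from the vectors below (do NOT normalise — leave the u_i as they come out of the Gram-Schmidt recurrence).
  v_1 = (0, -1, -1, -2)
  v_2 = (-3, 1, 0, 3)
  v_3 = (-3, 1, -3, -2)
Orthogonal basis:
  u_1 = (0, -1, -1, -2)
  u_2 = (-3, -1/6, -7/6, 2/3)
  u_3 = (3/65, 141/65, -53/65, -44/65)

Apply the Gram-Schmidt recurrence
  u_1 = v_1
  u_i = v_i − Σ_{j<i} ((v_i · u_j) / (u_j · u_j)) · u_j.

Step by step this gives:
  u_1 = (0, -1, -1, -2)
  u_2 = (-3, -1/6, -7/6, 2/3)
  u_3 = (3/65, 141/65, -53/65, -44/65)

Orthogonality check:
  u_2 · u_1 = 0 (should be 0)
  u_3 · u_1 = 0 (should be 0)
  u_3 · u_2 = 0 (should be 0)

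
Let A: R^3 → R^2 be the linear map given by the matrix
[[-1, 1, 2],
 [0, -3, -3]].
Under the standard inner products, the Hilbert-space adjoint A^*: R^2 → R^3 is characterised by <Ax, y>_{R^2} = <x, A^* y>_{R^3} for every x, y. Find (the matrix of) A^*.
A^* = A^T =
[[-1, 0],
 [1, -3],
 [2, -3]]

For real matrices with standard dot products, the defining identity <Ax, y> = <x, A^* y> gives (Ax)^T y = x^T (A^*) y, i.e. x^T A^T y = x^T (A^*) y. Since this holds for all x, y, we must have A^* = A^T. Therefore
A^* =
[[-1, 0],
 [1, -3],
 [2, -3]].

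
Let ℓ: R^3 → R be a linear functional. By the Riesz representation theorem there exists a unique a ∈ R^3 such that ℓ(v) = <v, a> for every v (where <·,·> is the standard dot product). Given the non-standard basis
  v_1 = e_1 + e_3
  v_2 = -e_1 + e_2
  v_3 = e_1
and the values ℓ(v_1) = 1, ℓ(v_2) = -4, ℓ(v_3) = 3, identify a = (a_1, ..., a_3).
a = (3, -1, -2)

Write a = (a_1, ..., a_3) in the standard basis. For each basis vector v_i, ℓ(v_i) = <v_i, a> is a linear equation in the a_j's. Collect the n equations into a matrix system V a = ℓ, where row i of V is v_i (expressed in the standard basis). Since V is invertible (lower-triangular with 1s on the diagonal, up to permutation), solve by back-substitution:
  V =
[[1, 0, 1],
 [-1, 1, 0],
 [1, 0, 0]]
  V a = (1, -4, 3)
Solving gives a = (3, -1, -2).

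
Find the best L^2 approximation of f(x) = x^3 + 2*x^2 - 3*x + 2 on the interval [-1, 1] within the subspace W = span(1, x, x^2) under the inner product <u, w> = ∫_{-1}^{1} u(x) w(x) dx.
g(x) = 2*x^2 - 12*x/5 + 2

The best approximation g ∈ W is the orthogonal projection of f onto W. Writing g = a_0 + a_1 x + a_2 x^2, the coefficients solve the normal equations G · a = b where
  G_{ij} = <φ_i, φ_j> and b_i = <f, φ_i>, with φ_0 = 1, φ_1 = x, φ_2 = x^2.
G =
  [2, 0, 2/3]
  [0, 2/3, 0]
  [2/3, 0, 2/5],
b = (16/3, -8/5, 32/15).
Solving gives a_0 = 2, a_1 = -12/5, a_2 = 2, so
  g(x) = 2*x^2 - 12*x/5 + 2.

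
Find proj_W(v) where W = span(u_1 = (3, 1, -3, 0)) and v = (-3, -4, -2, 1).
proj_W(v) = (-21/19, -7/19, 21/19, 0)

Set up U = [u_1 | ... | u_1] ∈ R^(4×1). The projector onto W = col(U) is P = U (U^T U)^(-1) U^T.
Compute U^T U =
  [19],
and U^T v = (-7).
Solve U^T U · c = U^T v for the coefficients: c = (-7/19). The projection is proj_W(v) = U c.
Check: (v - proj_W(v)) · u_1 = 0  (should be 0).
Result: proj_W(v) = (-21/19, -7/19, 21/19, 0).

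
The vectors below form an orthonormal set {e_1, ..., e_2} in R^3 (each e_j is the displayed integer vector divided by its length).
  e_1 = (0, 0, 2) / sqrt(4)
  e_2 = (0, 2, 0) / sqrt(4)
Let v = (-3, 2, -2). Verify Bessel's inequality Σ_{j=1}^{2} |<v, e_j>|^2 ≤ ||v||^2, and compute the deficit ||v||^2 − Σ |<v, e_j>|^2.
Σ |<v, e_j>|^2 = 8; ||v||^2 = 17; deficit = 9

Write each e_j = u_j / sqrt(<u_j, u_j>) where u_j is the displayed integer vector. Then <v, e_j> = <v, u_j> / sqrt(<u_j, u_j>), so |<v, e_j>|^2 = <v, u_j>^2 / <u_j, u_j>.
Coefficients: <v, e_1> = -4/sqrt(4), <v, e_2> = 4/sqrt(4).
Square and sum: Σ |<v, e_j>|^2 = 8.
Compute ||v||^2 = v·v = 17.
Deficit = 17 − 8 = 9 ≥ 0, confirming Bessel's inequality. (The deficit equals ||v − Σ <v,e_j> e_j||^2, the squared distance from v to span{e_j}.)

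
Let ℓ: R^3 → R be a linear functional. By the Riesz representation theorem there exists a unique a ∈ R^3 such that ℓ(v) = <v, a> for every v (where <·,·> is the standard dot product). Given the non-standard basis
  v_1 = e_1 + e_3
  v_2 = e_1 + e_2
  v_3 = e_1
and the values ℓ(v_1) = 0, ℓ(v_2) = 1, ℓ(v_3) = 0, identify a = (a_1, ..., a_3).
a = (0, 1, 0)

Write a = (a_1, ..., a_3) in the standard basis. For each basis vector v_i, ℓ(v_i) = <v_i, a> is a linear equation in the a_j's. Collect the n equations into a matrix system V a = ℓ, where row i of V is v_i (expressed in the standard basis). Since V is invertible (lower-triangular with 1s on the diagonal, up to permutation), solve by back-substitution:
  V =
[[1, 0, 1],
 [1, 1, 0],
 [1, 0, 0]]
  V a = (0, 1, 0)
Solving gives a = (0, 1, 0).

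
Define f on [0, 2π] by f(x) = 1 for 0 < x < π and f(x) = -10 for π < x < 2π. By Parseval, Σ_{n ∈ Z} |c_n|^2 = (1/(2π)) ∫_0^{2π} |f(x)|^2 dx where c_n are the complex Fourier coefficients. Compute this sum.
Σ |c_n|^2 = 101/2

Parseval equates the L^2 energy of f (normalised by 1/(2π)) with the ℓ^2 sum of its Fourier coefficients: (1/(2π)) ∫_0^{2π} |f|^2 = Σ |c_n|^2.
Compute the left side: (1/(2π)) [∫_0^π 1^2 dx + ∫_π^{2π} (-10)^2 dx] = (1/(2π)) · (1π + 100π) = (1 + 100)/2 = 101/2.
So Σ_{n ∈ Z} |c_n|^2 = 101/2.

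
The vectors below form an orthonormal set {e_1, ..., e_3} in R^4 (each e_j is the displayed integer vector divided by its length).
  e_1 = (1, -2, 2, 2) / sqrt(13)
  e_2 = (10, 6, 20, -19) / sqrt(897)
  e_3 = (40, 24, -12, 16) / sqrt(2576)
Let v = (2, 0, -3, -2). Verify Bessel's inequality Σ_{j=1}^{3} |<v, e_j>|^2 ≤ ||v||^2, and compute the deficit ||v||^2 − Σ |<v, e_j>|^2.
Σ |<v, e_j>|^2 = 23/3; ||v||^2 = 17; deficit = 28/3

Write each e_j = u_j / sqrt(<u_j, u_j>) where u_j is the displayed integer vector. Then <v, e_j> = <v, u_j> / sqrt(<u_j, u_j>), so |<v, e_j>|^2 = <v, u_j>^2 / <u_j, u_j>.
Coefficients: <v, e_1> = -8/sqrt(13), <v, e_2> = -2/sqrt(897), <v, e_3> = 84/sqrt(2576).
Square and sum: Σ |<v, e_j>|^2 = 23/3.
Compute ||v||^2 = v·v = 17.
Deficit = 17 − 23/3 = 28/3 ≥ 0, confirming Bessel's inequality. (The deficit equals ||v − Σ <v,e_j> e_j||^2, the squared distance from v to span{e_j}.)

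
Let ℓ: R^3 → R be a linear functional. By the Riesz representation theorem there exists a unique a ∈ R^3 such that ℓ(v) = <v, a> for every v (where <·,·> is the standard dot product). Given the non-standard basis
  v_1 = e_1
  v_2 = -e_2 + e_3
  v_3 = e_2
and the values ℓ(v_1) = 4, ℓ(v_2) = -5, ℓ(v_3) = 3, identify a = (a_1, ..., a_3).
a = (4, 3, -2)

Write a = (a_1, ..., a_3) in the standard basis. For each basis vector v_i, ℓ(v_i) = <v_i, a> is a linear equation in the a_j's. Collect the n equations into a matrix system V a = ℓ, where row i of V is v_i (expressed in the standard basis). Since V is invertible (lower-triangular with 1s on the diagonal, up to permutation), solve by back-substitution:
  V =
[[1, 0, 0],
 [0, -1, 1],
 [0, 1, 0]]
  V a = (4, -5, 3)
Solving gives a = (4, 3, -2).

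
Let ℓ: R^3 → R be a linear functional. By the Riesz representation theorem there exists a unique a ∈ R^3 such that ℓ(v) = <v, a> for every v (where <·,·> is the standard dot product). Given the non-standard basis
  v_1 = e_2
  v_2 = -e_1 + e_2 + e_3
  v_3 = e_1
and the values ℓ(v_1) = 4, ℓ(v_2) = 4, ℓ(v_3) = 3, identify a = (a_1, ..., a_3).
a = (3, 4, 3)

Write a = (a_1, ..., a_3) in the standard basis. For each basis vector v_i, ℓ(v_i) = <v_i, a> is a linear equation in the a_j's. Collect the n equations into a matrix system V a = ℓ, where row i of V is v_i (expressed in the standard basis). Since V is invertible (lower-triangular with 1s on the diagonal, up to permutation), solve by back-substitution:
  V =
[[0, 1, 0],
 [-1, 1, 1],
 [1, 0, 0]]
  V a = (4, 4, 3)
Solving gives a = (3, 4, 3).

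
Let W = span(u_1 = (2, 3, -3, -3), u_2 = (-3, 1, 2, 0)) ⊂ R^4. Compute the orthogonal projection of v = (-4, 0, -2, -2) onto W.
proj_W(v) = (-596/353, 668/353, 184/353, -384/353)

Set up U = [u_1 | ... | u_2] ∈ R^(4×2). The projector onto W = col(U) is P = U (U^T U)^(-1) U^T.
Compute U^T U =
  [31, -9]
  [-9, 14],
and U^T v = (4, 8).
Solve U^T U · c = U^T v for the coefficients: c = (128/353, 284/353). The projection is proj_W(v) = U c.
Check: (v - proj_W(v)) · u_1 = 0  (should be 0).
Check: (v - proj_W(v)) · u_2 = 0  (should be 0).
Result: proj_W(v) = (-596/353, 668/353, 184/353, -384/353).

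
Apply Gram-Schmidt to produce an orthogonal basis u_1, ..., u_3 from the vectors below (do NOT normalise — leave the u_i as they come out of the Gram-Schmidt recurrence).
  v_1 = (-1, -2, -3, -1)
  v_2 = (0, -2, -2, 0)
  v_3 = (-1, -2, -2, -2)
Orthogonal basis:
  u_1 = (-1, -2, -3, -1)
  u_2 = (2/3, -2/3, 0, 2/3)
  u_3 = (1/5, -3/5, 3/5, -4/5)

Apply the Gram-Schmidt recurrence
  u_1 = v_1
  u_i = v_i − Σ_{j<i} ((v_i · u_j) / (u_j · u_j)) · u_j.

Step by step this gives:
  u_1 = (-1, -2, -3, -1)
  u_2 = (2/3, -2/3, 0, 2/3)
  u_3 = (1/5, -3/5, 3/5, -4/5)

Orthogonality check:
  u_2 · u_1 = 0 (should be 0)
  u_3 · u_1 = 0 (should be 0)
  u_3 · u_2 = 0 (should be 0)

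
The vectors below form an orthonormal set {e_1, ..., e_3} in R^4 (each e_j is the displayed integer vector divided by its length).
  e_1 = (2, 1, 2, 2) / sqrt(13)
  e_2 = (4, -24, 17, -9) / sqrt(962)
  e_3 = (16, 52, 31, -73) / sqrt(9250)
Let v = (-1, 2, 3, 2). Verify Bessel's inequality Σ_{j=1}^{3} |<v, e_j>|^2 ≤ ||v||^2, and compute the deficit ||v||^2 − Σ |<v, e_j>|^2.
Σ |<v, e_j>|^2 = 41/5; ||v||^2 = 18; deficit = 49/5

Write each e_j = u_j / sqrt(<u_j, u_j>) where u_j is the displayed integer vector. Then <v, e_j> = <v, u_j> / sqrt(<u_j, u_j>), so |<v, e_j>|^2 = <v, u_j>^2 / <u_j, u_j>.
Coefficients: <v, e_1> = 10/sqrt(13), <v, e_2> = -19/sqrt(962), <v, e_3> = 35/sqrt(9250).
Square and sum: Σ |<v, e_j>|^2 = 41/5.
Compute ||v||^2 = v·v = 18.
Deficit = 18 − 41/5 = 49/5 ≥ 0, confirming Bessel's inequality. (The deficit equals ||v − Σ <v,e_j> e_j||^2, the squared distance from v to span{e_j}.)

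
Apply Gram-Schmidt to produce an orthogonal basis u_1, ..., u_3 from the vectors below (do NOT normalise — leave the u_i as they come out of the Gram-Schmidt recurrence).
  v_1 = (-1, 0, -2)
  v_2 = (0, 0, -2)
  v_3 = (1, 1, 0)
Orthogonal basis:
  u_1 = (-1, 0, -2)
  u_2 = (4/5, 0, -2/5)
  u_3 = (0, 1, 0)

Apply the Gram-Schmidt recurrence
  u_1 = v_1
  u_i = v_i − Σ_{j<i} ((v_i · u_j) / (u_j · u_j)) · u_j.

Step by step this gives:
  u_1 = (-1, 0, -2)
  u_2 = (4/5, 0, -2/5)
  u_3 = (0, 1, 0)

Orthogonality check:
  u_2 · u_1 = 0 (should be 0)
  u_3 · u_1 = 0 (should be 0)
  u_3 · u_2 = 0 (should be 0)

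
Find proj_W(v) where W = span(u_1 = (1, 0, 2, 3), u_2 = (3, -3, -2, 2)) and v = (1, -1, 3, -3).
proj_W(v) = (-244/339, 74/113, 104/339, -214/339)

Set up U = [u_1 | ... | u_2] ∈ R^(4×2). The projector onto W = col(U) is P = U (U^T U)^(-1) U^T.
Compute U^T U =
  [14, 5]
  [5, 26],
and U^T v = (-2, -6).
Solve U^T U · c = U^T v for the coefficients: c = (-22/339, -74/339). The projection is proj_W(v) = U c.
Check: (v - proj_W(v)) · u_1 = 0  (should be 0).
Check: (v - proj_W(v)) · u_2 = 0  (should be 0).
Result: proj_W(v) = (-244/339, 74/113, 104/339, -214/339).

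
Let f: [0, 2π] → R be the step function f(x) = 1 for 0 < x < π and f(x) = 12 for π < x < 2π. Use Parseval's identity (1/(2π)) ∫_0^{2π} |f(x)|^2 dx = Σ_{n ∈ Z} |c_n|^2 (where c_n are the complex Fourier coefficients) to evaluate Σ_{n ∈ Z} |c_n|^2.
Σ |c_n|^2 = 145/2

Parseval equates the L^2 energy of f (normalised by 1/(2π)) with the ℓ^2 sum of its Fourier coefficients: (1/(2π)) ∫_0^{2π} |f|^2 = Σ |c_n|^2.
Compute the left side: (1/(2π)) [∫_0^π 1^2 dx + ∫_π^{2π} 12^2 dx] = (1/(2π)) · (1π + 144π) = (1 + 144)/2 = 145/2.
So Σ_{n ∈ Z} |c_n|^2 = 145/2.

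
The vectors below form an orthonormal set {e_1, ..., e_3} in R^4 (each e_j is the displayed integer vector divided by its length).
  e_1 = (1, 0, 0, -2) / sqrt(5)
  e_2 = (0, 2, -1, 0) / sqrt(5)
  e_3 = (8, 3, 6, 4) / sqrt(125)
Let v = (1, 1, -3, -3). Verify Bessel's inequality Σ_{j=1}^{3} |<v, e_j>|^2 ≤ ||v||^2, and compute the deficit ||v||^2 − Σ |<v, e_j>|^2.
Σ |<v, e_j>|^2 = 2211/125; ||v||^2 = 20; deficit = 289/125

Write each e_j = u_j / sqrt(<u_j, u_j>) where u_j is the displayed integer vector. Then <v, e_j> = <v, u_j> / sqrt(<u_j, u_j>), so |<v, e_j>|^2 = <v, u_j>^2 / <u_j, u_j>.
Coefficients: <v, e_1> = 7/sqrt(5), <v, e_2> = 5/sqrt(5), <v, e_3> = -19/sqrt(125).
Square and sum: Σ |<v, e_j>|^2 = 2211/125.
Compute ||v||^2 = v·v = 20.
Deficit = 20 − 2211/125 = 289/125 ≥ 0, confirming Bessel's inequality. (The deficit equals ||v − Σ <v,e_j> e_j||^2, the squared distance from v to span{e_j}.)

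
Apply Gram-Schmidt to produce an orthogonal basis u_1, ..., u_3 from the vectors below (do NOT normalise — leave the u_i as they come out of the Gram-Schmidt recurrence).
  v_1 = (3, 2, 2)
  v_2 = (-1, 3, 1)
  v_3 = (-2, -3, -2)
Orthogonal basis:
  u_1 = (3, 2, 2)
  u_2 = (-32/17, 41/17, 7/17)
  u_3 = (-2/81, -5/162, 11/162)

Apply the Gram-Schmidt recurrence
  u_1 = v_1
  u_i = v_i − Σ_{j<i} ((v_i · u_j) / (u_j · u_j)) · u_j.

Step by step this gives:
  u_1 = (3, 2, 2)
  u_2 = (-32/17, 41/17, 7/17)
  u_3 = (-2/81, -5/162, 11/162)

Orthogonality check:
  u_2 · u_1 = 0 (should be 0)
  u_3 · u_1 = 0 (should be 0)
  u_3 · u_2 = 0 (should be 0)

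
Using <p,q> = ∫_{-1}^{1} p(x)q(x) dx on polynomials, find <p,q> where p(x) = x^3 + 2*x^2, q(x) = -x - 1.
<p,q> = -26/15

Expand the product: p(x)·q(x) = -x^4 - 3*x^3 - 2*x^2.
∫_{-1}^{1} of each monomial x^k gives [2/(k+1) if k even, 0 if k odd]. Integrating term-by-term (or equivalently evaluating the antiderivative F(x) = -x^5/5 - 3*x^4/4 - 2*x^3/3 at the endpoints):
  F(1) − F(−1) = -97/60 − (7/60) = -26/15.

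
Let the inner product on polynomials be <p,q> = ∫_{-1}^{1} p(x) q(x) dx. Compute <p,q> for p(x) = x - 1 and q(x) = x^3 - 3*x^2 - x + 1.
<p,q> = -4/15

Expand the product: p(x)·q(x) = x^4 - 4*x^3 + 2*x^2 + 2*x - 1.
∫_{-1}^{1} of each monomial x^k gives [2/(k+1) if k even, 0 if k odd]. Integrating term-by-term (or equivalently evaluating the antiderivative F(x) = x^5/5 - x^4 + 2*x^3/3 + x^2 - x at the endpoints):
  F(1) − F(−1) = -2/15 − (2/15) = -4/15.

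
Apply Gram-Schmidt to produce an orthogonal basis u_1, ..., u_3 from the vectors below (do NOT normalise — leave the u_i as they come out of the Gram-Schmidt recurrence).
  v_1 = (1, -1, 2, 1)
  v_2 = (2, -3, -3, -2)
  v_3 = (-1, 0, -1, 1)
Orthogonal basis:
  u_1 = (1, -1, 2, 1)
  u_2 = (17/7, -24/7, -15/7, -11/7)
  u_3 = (-92/173, -94/173, -102/173, 202/173)

Apply the Gram-Schmidt recurrence
  u_1 = v_1
  u_i = v_i − Σ_{j<i} ((v_i · u_j) / (u_j · u_j)) · u_j.

Step by step this gives:
  u_1 = (1, -1, 2, 1)
  u_2 = (17/7, -24/7, -15/7, -11/7)
  u_3 = (-92/173, -94/173, -102/173, 202/173)

Orthogonality check:
  u_2 · u_1 = 0 (should be 0)
  u_3 · u_1 = 0 (should be 0)
  u_3 · u_2 = 0 (should be 0)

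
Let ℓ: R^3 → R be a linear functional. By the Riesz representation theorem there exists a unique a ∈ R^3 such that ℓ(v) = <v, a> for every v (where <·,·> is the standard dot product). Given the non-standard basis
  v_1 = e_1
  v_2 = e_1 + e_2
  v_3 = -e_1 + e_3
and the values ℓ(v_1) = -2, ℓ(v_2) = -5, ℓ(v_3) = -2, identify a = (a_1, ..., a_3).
a = (-2, -3, -4)

Write a = (a_1, ..., a_3) in the standard basis. For each basis vector v_i, ℓ(v_i) = <v_i, a> is a linear equation in the a_j's. Collect the n equations into a matrix system V a = ℓ, where row i of V is v_i (expressed in the standard basis). Since V is invertible (lower-triangular with 1s on the diagonal, up to permutation), solve by back-substitution:
  V =
[[1, 0, 0],
 [1, 1, 0],
 [-1, 0, 1]]
  V a = (-2, -5, -2)
Solving gives a = (-2, -3, -4).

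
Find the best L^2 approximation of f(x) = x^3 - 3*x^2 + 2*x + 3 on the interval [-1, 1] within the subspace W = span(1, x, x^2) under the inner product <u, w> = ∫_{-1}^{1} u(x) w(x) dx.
g(x) = -3*x^2 + 13*x/5 + 3

The best approximation g ∈ W is the orthogonal projection of f onto W. Writing g = a_0 + a_1 x + a_2 x^2, the coefficients solve the normal equations G · a = b where
  G_{ij} = <φ_i, φ_j> and b_i = <f, φ_i>, with φ_0 = 1, φ_1 = x, φ_2 = x^2.
G =
  [2, 0, 2/3]
  [0, 2/3, 0]
  [2/3, 0, 2/5],
b = (4, 26/15, 4/5).
Solving gives a_0 = 3, a_1 = 13/5, a_2 = -3, so
  g(x) = -3*x^2 + 13*x/5 + 3.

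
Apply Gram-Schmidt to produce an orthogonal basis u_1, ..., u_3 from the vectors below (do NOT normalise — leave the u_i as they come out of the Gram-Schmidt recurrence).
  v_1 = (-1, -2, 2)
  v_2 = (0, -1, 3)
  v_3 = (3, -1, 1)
Orthogonal basis:
  u_1 = (-1, -2, 2)
  u_2 = (8/9, 7/9, 11/9)
  u_3 = (28/13, -21/13, -7/13)

Apply the Gram-Schmidt recurrence
  u_1 = v_1
  u_i = v_i − Σ_{j<i} ((v_i · u_j) / (u_j · u_j)) · u_j.

Step by step this gives:
  u_1 = (-1, -2, 2)
  u_2 = (8/9, 7/9, 11/9)
  u_3 = (28/13, -21/13, -7/13)

Orthogonality check:
  u_2 · u_1 = 0 (should be 0)
  u_3 · u_1 = 0 (should be 0)
  u_3 · u_2 = 0 (should be 0)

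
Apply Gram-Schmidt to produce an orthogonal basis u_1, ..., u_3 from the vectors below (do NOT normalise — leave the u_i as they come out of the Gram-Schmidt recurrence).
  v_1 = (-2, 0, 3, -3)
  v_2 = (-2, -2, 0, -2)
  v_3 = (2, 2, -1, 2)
Orthogonal basis:
  u_1 = (-2, 0, 3, -3)
  u_2 = (-12/11, -2, -15/11, -7/11)
  u_3 = (-3/41, 15/41, -14/41, -12/41)

Apply the Gram-Schmidt recurrence
  u_1 = v_1
  u_i = v_i − Σ_{j<i} ((v_i · u_j) / (u_j · u_j)) · u_j.

Step by step this gives:
  u_1 = (-2, 0, 3, -3)
  u_2 = (-12/11, -2, -15/11, -7/11)
  u_3 = (-3/41, 15/41, -14/41, -12/41)

Orthogonality check:
  u_2 · u_1 = 0 (should be 0)
  u_3 · u_1 = 0 (should be 0)
  u_3 · u_2 = 0 (should be 0)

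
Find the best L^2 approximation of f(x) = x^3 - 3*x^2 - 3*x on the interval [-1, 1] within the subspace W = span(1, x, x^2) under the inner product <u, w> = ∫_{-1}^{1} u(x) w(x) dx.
g(x) = -3*x^2 - 12*x/5

The best approximation g ∈ W is the orthogonal projection of f onto W. Writing g = a_0 + a_1 x + a_2 x^2, the coefficients solve the normal equations G · a = b where
  G_{ij} = <φ_i, φ_j> and b_i = <f, φ_i>, with φ_0 = 1, φ_1 = x, φ_2 = x^2.
G =
  [2, 0, 2/3]
  [0, 2/3, 0]
  [2/3, 0, 2/5],
b = (-2, -8/5, -6/5).
Solving gives a_0 = 0, a_1 = -12/5, a_2 = -3, so
  g(x) = -3*x^2 - 12*x/5.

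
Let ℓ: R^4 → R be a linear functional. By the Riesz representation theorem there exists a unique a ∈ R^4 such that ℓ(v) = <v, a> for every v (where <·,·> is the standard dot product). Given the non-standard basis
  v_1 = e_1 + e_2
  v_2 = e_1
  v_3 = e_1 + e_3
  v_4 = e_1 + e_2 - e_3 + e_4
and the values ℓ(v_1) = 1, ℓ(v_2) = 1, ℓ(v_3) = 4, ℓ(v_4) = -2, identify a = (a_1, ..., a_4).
a = (1, 0, 3, 0)

Write a = (a_1, ..., a_4) in the standard basis. For each basis vector v_i, ℓ(v_i) = <v_i, a> is a linear equation in the a_j's. Collect the n equations into a matrix system V a = ℓ, where row i of V is v_i (expressed in the standard basis). Since V is invertible (lower-triangular with 1s on the diagonal, up to permutation), solve by back-substitution:
  V =
[[1, 1, 0, 0],
 [1, 0, 0, 0],
 [1, 0, 1, 0],
 [1, 1, -1, 1]]
  V a = (1, 1, 4, -2)
Solving gives a = (1, 0, 3, 0).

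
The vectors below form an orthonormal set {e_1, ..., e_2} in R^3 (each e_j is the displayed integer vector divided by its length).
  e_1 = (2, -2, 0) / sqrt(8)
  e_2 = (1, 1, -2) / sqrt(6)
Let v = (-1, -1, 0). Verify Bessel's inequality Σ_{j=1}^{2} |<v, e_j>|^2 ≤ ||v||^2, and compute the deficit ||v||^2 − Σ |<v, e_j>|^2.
Σ |<v, e_j>|^2 = 2/3; ||v||^2 = 2; deficit = 4/3

Write each e_j = u_j / sqrt(<u_j, u_j>) where u_j is the displayed integer vector. Then <v, e_j> = <v, u_j> / sqrt(<u_j, u_j>), so |<v, e_j>|^2 = <v, u_j>^2 / <u_j, u_j>.
Coefficients: <v, e_1> = 0/sqrt(8), <v, e_2> = -2/sqrt(6).
Square and sum: Σ |<v, e_j>|^2 = 2/3.
Compute ||v||^2 = v·v = 2.
Deficit = 2 − 2/3 = 4/3 ≥ 0, confirming Bessel's inequality. (The deficit equals ||v − Σ <v,e_j> e_j||^2, the squared distance from v to span{e_j}.)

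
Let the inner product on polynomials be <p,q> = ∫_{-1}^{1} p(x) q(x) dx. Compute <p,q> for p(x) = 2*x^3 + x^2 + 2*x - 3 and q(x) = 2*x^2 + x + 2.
<p,q> = -176/15

Expand the product: p(x)·q(x) = 4*x^5 + 4*x^4 + 9*x^3 - 2*x^2 + x - 6.
∫_{-1}^{1} of each monomial x^k gives [2/(k+1) if k even, 0 if k odd]. Integrating term-by-term (or equivalently evaluating the antiderivative F(x) = 2*x^6/3 + 4*x^5/5 + 9*x^4/4 - 2*x^3/3 + x^2/2 - 6*x at the endpoints):
  F(1) − F(−1) = -49/20 − (557/60) = -176/15.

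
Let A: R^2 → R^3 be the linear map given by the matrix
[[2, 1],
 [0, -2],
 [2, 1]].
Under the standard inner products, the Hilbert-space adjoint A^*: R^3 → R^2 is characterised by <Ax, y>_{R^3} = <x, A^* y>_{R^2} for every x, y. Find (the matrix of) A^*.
A^* = A^T =
[[2, 0, 2],
 [1, -2, 1]]

For real matrices with standard dot products, the defining identity <Ax, y> = <x, A^* y> gives (Ax)^T y = x^T (A^*) y, i.e. x^T A^T y = x^T (A^*) y. Since this holds for all x, y, we must have A^* = A^T. Therefore
A^* =
[[2, 0, 2],
 [1, -2, 1]].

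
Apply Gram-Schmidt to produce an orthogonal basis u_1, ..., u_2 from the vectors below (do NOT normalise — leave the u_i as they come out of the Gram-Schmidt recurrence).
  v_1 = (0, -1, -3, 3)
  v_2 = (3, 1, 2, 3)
Orthogonal basis:
  u_1 = (0, -1, -3, 3)
  u_2 = (3, 21/19, 44/19, 51/19)

Apply the Gram-Schmidt recurrence
  u_1 = v_1
  u_i = v_i − Σ_{j<i} ((v_i · u_j) / (u_j · u_j)) · u_j.

Step by step this gives:
  u_1 = (0, -1, -3, 3)
  u_2 = (3, 21/19, 44/19, 51/19)

Orthogonality check:
  u_2 · u_1 = 0 (should be 0)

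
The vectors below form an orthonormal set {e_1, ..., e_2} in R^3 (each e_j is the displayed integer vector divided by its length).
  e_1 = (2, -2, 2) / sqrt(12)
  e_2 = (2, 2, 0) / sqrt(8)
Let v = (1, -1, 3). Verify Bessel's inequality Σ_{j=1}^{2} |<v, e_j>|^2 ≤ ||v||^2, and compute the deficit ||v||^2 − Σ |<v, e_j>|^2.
Σ |<v, e_j>|^2 = 25/3; ||v||^2 = 11; deficit = 8/3

Write each e_j = u_j / sqrt(<u_j, u_j>) where u_j is the displayed integer vector. Then <v, e_j> = <v, u_j> / sqrt(<u_j, u_j>), so |<v, e_j>|^2 = <v, u_j>^2 / <u_j, u_j>.
Coefficients: <v, e_1> = 10/sqrt(12), <v, e_2> = 0/sqrt(8).
Square and sum: Σ |<v, e_j>|^2 = 25/3.
Compute ||v||^2 = v·v = 11.
Deficit = 11 − 25/3 = 8/3 ≥ 0, confirming Bessel's inequality. (The deficit equals ||v − Σ <v,e_j> e_j||^2, the squared distance from v to span{e_j}.)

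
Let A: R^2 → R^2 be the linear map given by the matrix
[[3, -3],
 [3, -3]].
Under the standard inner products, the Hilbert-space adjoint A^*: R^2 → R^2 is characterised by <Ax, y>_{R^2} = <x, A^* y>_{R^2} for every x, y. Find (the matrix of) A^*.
A^* = A^T =
[[3, 3],
 [-3, -3]]

For real matrices with standard dot products, the defining identity <Ax, y> = <x, A^* y> gives (Ax)^T y = x^T (A^*) y, i.e. x^T A^T y = x^T (A^*) y. Since this holds for all x, y, we must have A^* = A^T. Therefore
A^* =
[[3, 3],
 [-3, -3]].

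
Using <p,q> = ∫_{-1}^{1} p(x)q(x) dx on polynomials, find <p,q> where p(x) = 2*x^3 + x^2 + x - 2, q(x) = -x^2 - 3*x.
<p,q> = -52/15

Expand the product: p(x)·q(x) = -2*x^5 - 7*x^4 - 4*x^3 - x^2 + 6*x.
∫_{-1}^{1} of each monomial x^k gives [2/(k+1) if k even, 0 if k odd]. Integrating term-by-term (or equivalently evaluating the antiderivative F(x) = -x^6/3 - 7*x^5/5 - x^4 - x^3/3 + 3*x^2 at the endpoints):
  F(1) − F(−1) = -1/15 − (17/5) = -52/15.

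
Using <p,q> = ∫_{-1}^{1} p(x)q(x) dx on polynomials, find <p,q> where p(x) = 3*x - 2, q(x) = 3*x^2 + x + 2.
<p,q> = -10

Expand the product: p(x)·q(x) = 9*x^3 - 3*x^2 + 4*x - 4.
∫_{-1}^{1} of each monomial x^k gives [2/(k+1) if k even, 0 if k odd]. Integrating term-by-term (or equivalently evaluating the antiderivative F(x) = 9*x^4/4 - x^3 + 2*x^2 - 4*x at the endpoints):
  F(1) − F(−1) = -3/4 − (37/4) = -10.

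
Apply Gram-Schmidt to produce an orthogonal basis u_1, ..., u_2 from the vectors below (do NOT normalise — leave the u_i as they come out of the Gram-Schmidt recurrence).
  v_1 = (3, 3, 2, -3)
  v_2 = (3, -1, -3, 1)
Orthogonal basis:
  u_1 = (3, 3, 2, -3)
  u_2 = (102/31, -22/31, -87/31, 22/31)

Apply the Gram-Schmidt recurrence
  u_1 = v_1
  u_i = v_i − Σ_{j<i} ((v_i · u_j) / (u_j · u_j)) · u_j.

Step by step this gives:
  u_1 = (3, 3, 2, -3)
  u_2 = (102/31, -22/31, -87/31, 22/31)

Orthogonality check:
  u_2 · u_1 = 0 (should be 0)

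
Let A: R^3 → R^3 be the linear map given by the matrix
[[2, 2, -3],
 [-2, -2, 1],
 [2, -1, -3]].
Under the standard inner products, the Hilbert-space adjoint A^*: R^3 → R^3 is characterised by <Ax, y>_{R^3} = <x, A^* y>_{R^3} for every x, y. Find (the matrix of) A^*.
A^* = A^T =
[[2, -2, 2],
 [2, -2, -1],
 [-3, 1, -3]]

For real matrices with standard dot products, the defining identity <Ax, y> = <x, A^* y> gives (Ax)^T y = x^T (A^*) y, i.e. x^T A^T y = x^T (A^*) y. Since this holds for all x, y, we must have A^* = A^T. Therefore
A^* =
[[2, -2, 2],
 [2, -2, -1],
 [-3, 1, -3]].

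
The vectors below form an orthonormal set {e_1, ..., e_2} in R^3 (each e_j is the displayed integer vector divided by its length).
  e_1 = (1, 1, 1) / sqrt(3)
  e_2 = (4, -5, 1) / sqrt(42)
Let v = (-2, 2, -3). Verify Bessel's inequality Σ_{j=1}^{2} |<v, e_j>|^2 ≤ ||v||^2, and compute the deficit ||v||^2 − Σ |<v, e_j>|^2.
Σ |<v, e_j>|^2 = 27/2; ||v||^2 = 17; deficit = 7/2

Write each e_j = u_j / sqrt(<u_j, u_j>) where u_j is the displayed integer vector. Then <v, e_j> = <v, u_j> / sqrt(<u_j, u_j>), so |<v, e_j>|^2 = <v, u_j>^2 / <u_j, u_j>.
Coefficients: <v, e_1> = -3/sqrt(3), <v, e_2> = -21/sqrt(42).
Square and sum: Σ |<v, e_j>|^2 = 27/2.
Compute ||v||^2 = v·v = 17.
Deficit = 17 − 27/2 = 7/2 ≥ 0, confirming Bessel's inequality. (The deficit equals ||v − Σ <v,e_j> e_j||^2, the squared distance from v to span{e_j}.)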